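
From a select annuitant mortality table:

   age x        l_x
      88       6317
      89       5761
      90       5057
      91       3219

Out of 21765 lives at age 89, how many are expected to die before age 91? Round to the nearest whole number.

The relevant probability is 1 − 3219/5761 = 0.441243.
Expected number = 21765 × 0.441243 = 9604.

9604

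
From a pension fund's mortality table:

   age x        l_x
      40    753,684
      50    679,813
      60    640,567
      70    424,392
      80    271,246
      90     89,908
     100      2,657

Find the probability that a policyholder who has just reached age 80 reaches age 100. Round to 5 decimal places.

0.00980

We want 20p80 = l_100/l_80.
The conditional survival probability is l_100/l_80 = 2,657/271,246 = 0.009796.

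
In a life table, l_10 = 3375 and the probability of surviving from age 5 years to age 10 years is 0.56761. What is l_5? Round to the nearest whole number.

l_5 = l_10 / p = 3375 / 0.56761 = 5946.

5946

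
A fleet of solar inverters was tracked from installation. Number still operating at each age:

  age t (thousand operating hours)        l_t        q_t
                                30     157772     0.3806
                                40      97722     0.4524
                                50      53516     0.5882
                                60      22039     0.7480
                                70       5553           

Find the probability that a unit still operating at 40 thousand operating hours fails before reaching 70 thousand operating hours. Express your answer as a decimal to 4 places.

P(fail before 70 | operational at 40) = 1 − l_70/l_40 = 1 − 5553/97722 = (92169)/97722 = 0.943176.

0.9432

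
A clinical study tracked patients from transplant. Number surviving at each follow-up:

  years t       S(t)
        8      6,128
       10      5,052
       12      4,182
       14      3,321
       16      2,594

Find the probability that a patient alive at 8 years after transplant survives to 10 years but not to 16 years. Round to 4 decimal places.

0.4011

This is the probability of reaching 10 but not 16, conditional on being alive at 8: (S(10) − S(16)) / S(8).
= (5,052 − 2,594) / 6,128 = 2,458 / 6,128 = 0.401110.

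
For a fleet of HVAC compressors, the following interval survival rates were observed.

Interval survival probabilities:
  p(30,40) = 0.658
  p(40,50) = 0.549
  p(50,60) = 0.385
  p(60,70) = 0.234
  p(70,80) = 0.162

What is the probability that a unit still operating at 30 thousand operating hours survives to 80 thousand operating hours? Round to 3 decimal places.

The overall survival probability is 0.658 × 0.549 × 0.385 × 0.234 × 0.162.
= 0.005272.

0.005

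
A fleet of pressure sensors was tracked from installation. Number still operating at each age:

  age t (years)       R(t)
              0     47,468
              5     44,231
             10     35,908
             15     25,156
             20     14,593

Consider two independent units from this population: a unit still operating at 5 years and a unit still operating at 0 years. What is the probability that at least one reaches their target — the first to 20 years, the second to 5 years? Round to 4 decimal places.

0.9543

p₁ = R(20)/R(5) = 14,593/44,231 = 0.329927; p₂ = R(5)/R(0) = 44,231/47,468 = 0.931807.
P(at least one) = 1 − (1−p₁)(1−p₂) = 1 − 0.670073 × 0.068193 = 0.954306.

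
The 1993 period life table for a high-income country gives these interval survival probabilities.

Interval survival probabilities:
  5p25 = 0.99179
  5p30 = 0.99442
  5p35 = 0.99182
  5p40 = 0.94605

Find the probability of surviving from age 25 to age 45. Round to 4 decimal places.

The overall survival probability is 0.99179 × 0.99442 × 0.99182 × 0.94605.
= 0.925415.

0.9254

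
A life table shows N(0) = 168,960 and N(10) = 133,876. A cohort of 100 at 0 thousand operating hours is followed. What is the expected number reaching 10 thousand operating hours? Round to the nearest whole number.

79

The relevant probability is 133,876/168,960 = 0.792353.
Expected number = 100 × 0.792353 = 79.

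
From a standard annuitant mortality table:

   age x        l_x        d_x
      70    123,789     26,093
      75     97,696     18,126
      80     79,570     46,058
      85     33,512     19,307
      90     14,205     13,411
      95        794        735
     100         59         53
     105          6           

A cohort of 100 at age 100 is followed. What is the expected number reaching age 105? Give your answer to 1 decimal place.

10.2

The relevant probability is 6/59 = 0.101695.
Expected number = 100 × 0.101695 = 10.2.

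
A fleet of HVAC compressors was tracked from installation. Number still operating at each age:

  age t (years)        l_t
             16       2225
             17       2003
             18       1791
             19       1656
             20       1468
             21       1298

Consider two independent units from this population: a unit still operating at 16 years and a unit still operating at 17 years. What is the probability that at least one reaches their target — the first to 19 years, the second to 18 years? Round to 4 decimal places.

0.9729

p₁ = l_19/l_16 = 1656/2225 = 0.744270; p₂ = l_18/l_17 = 1791/2003 = 0.894159.
P(at least one) = 1 − (1−p₁)(1−p₂) = 1 − 0.255730 × 0.105841 = 0.972933.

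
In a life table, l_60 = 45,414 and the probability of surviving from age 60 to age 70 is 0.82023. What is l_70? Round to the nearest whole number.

37250

l_70 = l_60 × p = 45,414 × 0.82023 = 37250.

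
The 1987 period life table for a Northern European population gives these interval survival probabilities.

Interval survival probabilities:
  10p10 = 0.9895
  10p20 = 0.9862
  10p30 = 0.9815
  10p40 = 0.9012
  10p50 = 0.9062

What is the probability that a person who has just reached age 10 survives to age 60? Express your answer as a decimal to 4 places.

0.7822

Survival from 10 to 60 is the product of surviving each interval: 0.9895 × 0.9862 × 0.9815 × 0.9012 × 0.9062.
= 0.782197.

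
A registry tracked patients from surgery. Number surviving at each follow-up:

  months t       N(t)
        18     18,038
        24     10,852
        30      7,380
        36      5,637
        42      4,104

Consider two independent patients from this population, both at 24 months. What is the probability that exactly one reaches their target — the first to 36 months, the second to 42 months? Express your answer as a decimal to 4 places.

0.5047

p₁ = N(36)/N(24) = 5,637/10,852 = 0.519443; p₂ = N(42)/N(24) = 4,104/10,852 = 0.378179.
P(exactly one) = p₁(1−p₂) + (1−p₁)p₂ = 0.323001 + 0.181737 = 0.504737.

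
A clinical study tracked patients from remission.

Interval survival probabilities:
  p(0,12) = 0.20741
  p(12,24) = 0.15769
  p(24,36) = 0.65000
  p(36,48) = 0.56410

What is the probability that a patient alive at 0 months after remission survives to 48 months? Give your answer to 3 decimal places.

0.012

Survival from 0 to 48 is the product of surviving each interval: 0.20741 × 0.15769 × 0.65000 × 0.56410.
= 0.011992.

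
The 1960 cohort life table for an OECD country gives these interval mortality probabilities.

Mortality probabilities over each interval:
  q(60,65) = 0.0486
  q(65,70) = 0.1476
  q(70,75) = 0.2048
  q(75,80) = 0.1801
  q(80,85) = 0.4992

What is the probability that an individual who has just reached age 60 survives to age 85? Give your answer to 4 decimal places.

P(survive 60→85) = (1 − 0.0486) × (1 − 0.1476) × (1 − 0.2048) × (1 − 0.1801) × (1 − 0.4992).
= 0.9514 × 0.8524 × 0.7952 × 0.8199 × 0.5008 = 0.264794.

0.2648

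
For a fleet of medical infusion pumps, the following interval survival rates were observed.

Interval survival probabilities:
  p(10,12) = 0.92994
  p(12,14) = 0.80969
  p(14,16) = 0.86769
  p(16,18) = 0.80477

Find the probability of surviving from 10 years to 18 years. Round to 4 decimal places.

The overall survival probability is 0.92994 × 0.80969 × 0.86769 × 0.80477.
= 0.525787.

0.5258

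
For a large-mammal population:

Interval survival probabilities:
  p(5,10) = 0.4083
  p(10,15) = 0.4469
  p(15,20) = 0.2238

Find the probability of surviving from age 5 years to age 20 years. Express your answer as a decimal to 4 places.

0.0408

P(survive 5→20) = 0.4083 × 0.4469 × 0.2238.
= 0.040837.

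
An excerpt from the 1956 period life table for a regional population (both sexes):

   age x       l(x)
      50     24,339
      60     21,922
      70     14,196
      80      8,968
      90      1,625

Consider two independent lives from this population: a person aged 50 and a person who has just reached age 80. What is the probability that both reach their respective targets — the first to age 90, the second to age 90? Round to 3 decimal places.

0.012

p₁ = l(90)/l(50) = 1,625/24,339 = 0.066765; p₂ = l(90)/l(80) = 1,625/8,968 = 0.181200.
P(both) = p₁ × p₂ = 0.066765 × 0.181200 = 0.012098.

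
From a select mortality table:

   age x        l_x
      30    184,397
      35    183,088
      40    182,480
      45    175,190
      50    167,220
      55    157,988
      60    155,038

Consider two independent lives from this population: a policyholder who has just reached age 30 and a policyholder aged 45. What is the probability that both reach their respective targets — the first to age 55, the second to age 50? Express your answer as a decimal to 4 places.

p₁ = l_55/l_30 = 157,988/184,397 = 0.856782; p₂ = l_50/l_45 = 167,220/175,190 = 0.954507.
P(both) = p₁ × p₂ = 0.856782 × 0.954507 = 0.817804.

0.8178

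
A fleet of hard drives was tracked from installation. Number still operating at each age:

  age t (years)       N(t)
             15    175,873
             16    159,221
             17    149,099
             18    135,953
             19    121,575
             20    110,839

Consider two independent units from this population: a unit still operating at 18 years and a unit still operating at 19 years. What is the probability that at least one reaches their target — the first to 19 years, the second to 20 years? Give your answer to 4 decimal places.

0.9907

p₁ = N(19)/N(18) = 121,575/135,953 = 0.894243; p₂ = N(20)/N(19) = 110,839/121,575 = 0.911692.
P(at least one) = 1 − (1−p₁)(1−p₂) = 1 − 0.105757 × 0.088308 = 0.990661.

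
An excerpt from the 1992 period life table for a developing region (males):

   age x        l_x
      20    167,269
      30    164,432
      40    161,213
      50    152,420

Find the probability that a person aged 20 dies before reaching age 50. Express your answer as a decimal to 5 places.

P(die before 50 | alive at 20) = 1 − l_50/l_20 = 1 − 152,420/167,269 = (14,849)/167,269 = 0.088773.

0.08877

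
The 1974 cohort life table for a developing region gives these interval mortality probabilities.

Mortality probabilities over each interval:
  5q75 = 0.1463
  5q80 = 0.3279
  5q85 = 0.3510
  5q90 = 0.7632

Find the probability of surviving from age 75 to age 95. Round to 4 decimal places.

Survival from 75 to 95 is the product of surviving each interval: (1 − 0.1463) × (1 − 0.3279) × (1 − 0.3510) × (1 − 0.7632).
= 0.8537 × 0.6721 × 0.6490 × 0.2368 = 0.088179.

0.0882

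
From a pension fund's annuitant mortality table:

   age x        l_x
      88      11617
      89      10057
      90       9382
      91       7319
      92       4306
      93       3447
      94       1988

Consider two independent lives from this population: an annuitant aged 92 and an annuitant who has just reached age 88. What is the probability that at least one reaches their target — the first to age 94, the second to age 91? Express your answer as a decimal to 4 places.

0.8008

p₁ = l_94/l_92 = 1988/4306 = 0.461681; p₂ = l_91/l_88 = 7319/11617 = 0.630025.
P(at least one) = 1 − (1−p₁)(1−p₂) = 1 − 0.538319 × 0.369975 = 0.800835.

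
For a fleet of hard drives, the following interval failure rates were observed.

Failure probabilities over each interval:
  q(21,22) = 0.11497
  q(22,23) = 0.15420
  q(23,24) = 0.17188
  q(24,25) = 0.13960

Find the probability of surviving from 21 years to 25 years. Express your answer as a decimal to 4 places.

The overall survival probability is (1 − 0.11497) × (1 − 0.15420) × (1 − 0.17188) × (1 − 0.13960).
= 0.88503 × 0.84580 × 0.82812 × 0.86040 = 0.533359.

0.5334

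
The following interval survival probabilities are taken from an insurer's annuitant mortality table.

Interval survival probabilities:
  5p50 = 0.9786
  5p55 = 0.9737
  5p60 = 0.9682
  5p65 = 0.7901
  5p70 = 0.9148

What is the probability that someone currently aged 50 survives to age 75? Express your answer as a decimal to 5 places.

Survival from 50 to 75 is the product of surviving each interval: 0.9786 × 0.9737 × 0.9682 × 0.7901 × 0.9148.
= 0.666812.

0.66681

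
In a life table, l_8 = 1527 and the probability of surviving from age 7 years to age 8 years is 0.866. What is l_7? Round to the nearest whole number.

1763

l_7 = l_8 / p = 1527 / 0.866 = 1763.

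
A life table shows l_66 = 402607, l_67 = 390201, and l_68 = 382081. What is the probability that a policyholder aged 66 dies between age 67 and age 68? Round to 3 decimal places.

This is the probability of reaching 67 but not 68, conditional on being alive at 66: (l_67 − l_68) / l_66.
= (390201 − 382081) / 402607 = 8120 / 402607 = 0.020169.

0.020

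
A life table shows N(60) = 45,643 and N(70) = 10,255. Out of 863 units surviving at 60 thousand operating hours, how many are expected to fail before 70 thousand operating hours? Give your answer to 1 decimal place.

669.1

The relevant probability is 1 − 10,255/45,643 = 0.775322.
Expected number = 863 × 0.775322 = 669.1.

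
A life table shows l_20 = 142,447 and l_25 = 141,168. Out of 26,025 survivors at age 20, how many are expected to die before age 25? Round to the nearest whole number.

The relevant probability is 1 − 141,168/142,447 = 0.008979.
Expected number = 26,025 × 0.008979 = 234.

234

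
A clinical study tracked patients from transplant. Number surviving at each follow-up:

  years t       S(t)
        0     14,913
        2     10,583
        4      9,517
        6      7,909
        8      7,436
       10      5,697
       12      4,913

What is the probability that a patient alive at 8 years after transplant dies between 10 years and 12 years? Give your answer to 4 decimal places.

This is the probability of reaching 10 but not 12, conditional on being alive at 8: (S(10) − S(12)) / S(8).
= (5,697 − 4,913) / 7,436 = 784 / 7,436 = 0.105433.

0.1054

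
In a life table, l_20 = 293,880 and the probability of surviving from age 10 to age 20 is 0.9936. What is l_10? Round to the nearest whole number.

295773

l_10 = l_20 / p = 293,880 / 0.9936 = 295773.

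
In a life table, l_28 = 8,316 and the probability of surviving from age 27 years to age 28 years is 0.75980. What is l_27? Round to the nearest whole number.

l_27 = l_28 / p = 8,316 / 0.75980 = 10945.

10945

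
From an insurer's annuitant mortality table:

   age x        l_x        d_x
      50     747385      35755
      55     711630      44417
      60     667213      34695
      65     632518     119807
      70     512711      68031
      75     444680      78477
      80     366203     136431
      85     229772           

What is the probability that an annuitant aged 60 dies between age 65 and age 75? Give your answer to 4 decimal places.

We want 5|10q60 = (l_65 − l_75)/l_60.
This is the probability of reaching 65 but not 75, conditional on being alive at 60: (l_65 − l_75) / l_60.
= (632518 − 444680) / 667213 = 187838 / 667213 = 0.281526.

0.2815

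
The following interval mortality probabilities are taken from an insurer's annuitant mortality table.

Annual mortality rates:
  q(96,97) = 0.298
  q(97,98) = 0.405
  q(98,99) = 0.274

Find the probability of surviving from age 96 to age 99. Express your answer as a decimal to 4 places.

0.3032

P(survive 96→99) = (1 − 0.298) × (1 − 0.405) × (1 − 0.274).
= 0.702 × 0.595 × 0.726 = 0.303243.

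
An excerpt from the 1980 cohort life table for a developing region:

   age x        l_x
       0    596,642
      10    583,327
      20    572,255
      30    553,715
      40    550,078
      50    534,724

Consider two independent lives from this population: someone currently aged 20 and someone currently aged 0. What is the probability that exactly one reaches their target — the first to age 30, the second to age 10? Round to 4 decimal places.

0.0533

p₁ = l_30/l_20 = 553,715/572,255 = 0.967602; p₂ = l_10/l_0 = 583,327/596,642 = 0.977683.
P(exactly one) = p₁(1−p₂) + (1−p₁)p₂ = 0.021594 + 0.031675 = 0.053269.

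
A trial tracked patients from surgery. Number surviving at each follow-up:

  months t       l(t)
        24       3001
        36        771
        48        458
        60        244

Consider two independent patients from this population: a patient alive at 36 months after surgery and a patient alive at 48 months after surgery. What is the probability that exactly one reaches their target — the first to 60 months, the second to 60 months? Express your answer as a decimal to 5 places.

0.51202

p₁ = l(60)/l(36) = 244/771 = 0.316472; p₂ = l(60)/l(48) = 244/458 = 0.532751.
P(exactly one) = p₁(1−p₂) + (1−p₁)p₂ = 0.147871 + 0.364150 = 0.512021.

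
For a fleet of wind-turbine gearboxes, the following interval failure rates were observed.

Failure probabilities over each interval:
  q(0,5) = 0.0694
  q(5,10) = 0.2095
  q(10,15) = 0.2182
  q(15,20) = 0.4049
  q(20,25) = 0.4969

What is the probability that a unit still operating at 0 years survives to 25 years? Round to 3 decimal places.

Survival from 0 to 25 is the product of surviving each interval: (1 − 0.0694) × (1 − 0.2095) × (1 − 0.2182) × (1 − 0.4049) × (1 − 0.4969).
= 0.9306 × 0.7905 × 0.7818 × 0.5951 × 0.5031 = 0.172189.

0.172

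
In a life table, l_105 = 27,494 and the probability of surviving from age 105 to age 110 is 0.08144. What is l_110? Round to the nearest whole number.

2239

l_110 = l_105 × p = 27,494 × 0.08144 = 2239.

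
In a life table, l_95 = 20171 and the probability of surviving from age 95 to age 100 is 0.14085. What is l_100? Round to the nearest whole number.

l_100 = l_95 × p = 20171 × 0.14085 = 2841.

2841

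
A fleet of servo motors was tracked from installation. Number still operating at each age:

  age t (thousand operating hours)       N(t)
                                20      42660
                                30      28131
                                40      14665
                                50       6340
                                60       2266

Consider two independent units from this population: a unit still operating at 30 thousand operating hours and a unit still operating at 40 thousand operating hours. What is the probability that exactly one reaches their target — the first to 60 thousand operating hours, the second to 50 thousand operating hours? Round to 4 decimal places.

p₁ = N(60)/N(30) = 2266/28131 = 0.080552; p₂ = N(50)/N(40) = 6340/14665 = 0.432322.
P(exactly one) = p₁(1−p₂) + (1−p₁)p₂ = 0.045728 + 0.397498 = 0.443225.

0.4432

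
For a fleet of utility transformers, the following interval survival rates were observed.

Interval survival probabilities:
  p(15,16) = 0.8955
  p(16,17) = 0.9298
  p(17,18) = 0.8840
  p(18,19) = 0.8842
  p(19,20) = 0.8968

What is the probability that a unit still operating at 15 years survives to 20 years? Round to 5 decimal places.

0.58365

Survival from 15 to 20 is the product of surviving each interval: 0.8955 × 0.9298 × 0.8840 × 0.8842 × 0.8968.
= 0.583651.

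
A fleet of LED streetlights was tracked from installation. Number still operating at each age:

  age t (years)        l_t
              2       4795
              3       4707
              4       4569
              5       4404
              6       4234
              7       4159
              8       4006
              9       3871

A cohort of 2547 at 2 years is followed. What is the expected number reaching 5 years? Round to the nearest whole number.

The relevant probability is 4404/4795 = 0.918457.
Expected number = 2547 × 0.918457 = 2339.

2339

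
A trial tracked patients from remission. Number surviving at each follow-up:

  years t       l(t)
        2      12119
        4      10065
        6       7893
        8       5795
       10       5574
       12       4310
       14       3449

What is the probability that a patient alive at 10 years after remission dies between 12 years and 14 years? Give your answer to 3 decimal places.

This is the probability of reaching 12 but not 14, conditional on being alive at 10: (l(12) − l(14)) / l(10).
= (4310 − 3449) / 5574 = 861 / 5574 = 0.154467.

0.154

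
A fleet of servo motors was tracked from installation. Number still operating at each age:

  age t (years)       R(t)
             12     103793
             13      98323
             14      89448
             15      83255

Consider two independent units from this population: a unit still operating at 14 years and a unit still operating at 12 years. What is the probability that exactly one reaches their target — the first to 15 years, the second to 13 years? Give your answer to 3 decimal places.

0.115

p₁ = R(15)/R(14) = 83255/89448 = 0.930764; p₂ = R(13)/R(12) = 98323/103793 = 0.947299.
P(exactly one) = p₁(1−p₂) + (1−p₁)p₂ = 0.049052 + 0.065587 = 0.114639.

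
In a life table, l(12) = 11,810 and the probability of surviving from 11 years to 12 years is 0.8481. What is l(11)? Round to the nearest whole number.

l(11) = l(12) / p = 11,810 / 0.8481 = 13925.

13925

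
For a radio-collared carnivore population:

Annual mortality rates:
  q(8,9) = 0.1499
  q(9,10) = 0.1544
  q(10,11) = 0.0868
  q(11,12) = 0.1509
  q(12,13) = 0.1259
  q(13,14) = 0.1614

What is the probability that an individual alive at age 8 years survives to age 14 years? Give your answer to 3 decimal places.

0.409

P(survive 8→14) = (1 − 0.1499) × (1 − 0.1544) × (1 − 0.0868) × (1 − 0.1509) × (1 − 0.1259) × (1 − 0.1614).
= 0.8501 × 0.8456 × 0.9132 × 0.8491 × 0.8741 × 0.8386 = 0.408579.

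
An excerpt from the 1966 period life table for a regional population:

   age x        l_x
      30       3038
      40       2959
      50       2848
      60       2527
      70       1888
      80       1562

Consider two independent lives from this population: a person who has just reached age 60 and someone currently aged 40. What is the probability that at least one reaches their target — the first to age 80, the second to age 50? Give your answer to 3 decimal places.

0.986

p₁ = l_80/l_60 = 1562/2527 = 0.618124; p₂ = l_50/l_40 = 2848/2959 = 0.962487.
P(at least one) = 1 − (1−p₁)(1−p₂) = 1 − 0.381876 × 0.037513 = 0.985675.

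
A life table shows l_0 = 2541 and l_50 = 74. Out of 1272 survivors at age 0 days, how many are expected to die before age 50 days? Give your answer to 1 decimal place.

1235.0

The relevant probability is 1 − 74/2541 = 0.970878.
Expected number = 1272 × 0.970878 = 1235.0.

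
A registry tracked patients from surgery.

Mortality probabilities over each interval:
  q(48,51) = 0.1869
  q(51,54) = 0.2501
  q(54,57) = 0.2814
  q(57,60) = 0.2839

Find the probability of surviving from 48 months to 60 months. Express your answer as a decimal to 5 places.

0.31377

Survival from 48 to 60 is the product of surviving each interval: (1 − 0.1869) × (1 − 0.2501) × (1 − 0.2814) × (1 − 0.2839).
= 0.8131 × 0.7499 × 0.7186 × 0.7161 = 0.313768.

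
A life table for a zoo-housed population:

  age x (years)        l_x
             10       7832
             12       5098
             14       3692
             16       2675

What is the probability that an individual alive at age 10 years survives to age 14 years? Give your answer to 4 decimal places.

The conditional survival probability is l_14/l_10 = 3692/7832 = 0.471399.

0.4714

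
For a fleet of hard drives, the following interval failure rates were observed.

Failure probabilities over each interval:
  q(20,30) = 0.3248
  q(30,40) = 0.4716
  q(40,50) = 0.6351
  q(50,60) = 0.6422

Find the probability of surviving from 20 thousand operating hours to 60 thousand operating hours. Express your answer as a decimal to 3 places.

Survival from 20 to 60 is the product of surviving each interval: (1 − 0.3248) × (1 − 0.4716) × (1 − 0.6351) × (1 − 0.6422).
= 0.6752 × 0.5284 × 0.3649 × 0.3578 = 0.046581.

0.047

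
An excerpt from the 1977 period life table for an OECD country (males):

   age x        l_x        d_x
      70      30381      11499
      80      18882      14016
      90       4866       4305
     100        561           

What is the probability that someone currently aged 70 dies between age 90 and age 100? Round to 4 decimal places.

This is the probability of reaching 90 but not 100, conditional on being alive at 70: (l_90 − l_100) / l_70.
= (4866 − 561) / 30381 = 4305 / 30381 = 0.141700.

0.1417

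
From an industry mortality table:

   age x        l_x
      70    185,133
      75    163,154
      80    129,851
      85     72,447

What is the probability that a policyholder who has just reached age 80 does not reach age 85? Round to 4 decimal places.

P(die before 85 | alive at 80) = 1 − l_85/l_80 = 1 − 72,447/129,851 = (57,404)/129,851 = 0.442076.

0.4421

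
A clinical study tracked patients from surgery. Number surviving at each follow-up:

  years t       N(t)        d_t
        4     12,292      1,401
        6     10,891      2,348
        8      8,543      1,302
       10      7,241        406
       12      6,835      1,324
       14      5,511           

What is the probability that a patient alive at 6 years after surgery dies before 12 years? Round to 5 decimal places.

0.37242

P(die before 12 | alive at 6) = 1 − N(12)/N(6) = 1 − 6,835/10,891 = (4,056)/10,891 = 0.372418.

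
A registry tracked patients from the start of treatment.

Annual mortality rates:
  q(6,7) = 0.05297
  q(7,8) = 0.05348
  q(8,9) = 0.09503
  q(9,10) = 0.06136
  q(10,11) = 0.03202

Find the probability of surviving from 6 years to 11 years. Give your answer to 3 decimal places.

0.737

Survival from 6 to 11 is the product of surviving each interval: (1 − 0.05297) × (1 − 0.05348) × (1 − 0.09503) × (1 − 0.06136) × (1 − 0.03202).
= 0.94703 × 0.94652 × 0.90497 × 0.93864 × 0.96798 = 0.737044.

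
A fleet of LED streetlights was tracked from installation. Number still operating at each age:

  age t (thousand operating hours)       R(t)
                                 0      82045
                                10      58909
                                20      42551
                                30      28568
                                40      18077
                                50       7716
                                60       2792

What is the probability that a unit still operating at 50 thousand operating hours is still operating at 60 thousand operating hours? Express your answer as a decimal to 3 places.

The conditional survival probability is R(60)/R(50) = 2792/7716 = 0.361846.

0.362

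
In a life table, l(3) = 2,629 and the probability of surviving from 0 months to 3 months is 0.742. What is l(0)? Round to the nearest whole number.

3543

l(0) = l(3) / p = 2,629 / 0.742 = 3543.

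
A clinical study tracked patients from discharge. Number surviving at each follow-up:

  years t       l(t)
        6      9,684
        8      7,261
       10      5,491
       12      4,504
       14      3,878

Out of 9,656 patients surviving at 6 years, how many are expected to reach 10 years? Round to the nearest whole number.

The relevant probability is 5,491/9,684 = 0.567018.
Expected number = 9,656 × 0.567018 = 5475.

5475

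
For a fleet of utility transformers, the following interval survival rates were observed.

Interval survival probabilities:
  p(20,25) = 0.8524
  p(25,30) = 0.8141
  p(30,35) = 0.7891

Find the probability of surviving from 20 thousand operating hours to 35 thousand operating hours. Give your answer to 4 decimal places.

The overall survival probability is 0.8524 × 0.8141 × 0.7891.
= 0.547587.

0.5476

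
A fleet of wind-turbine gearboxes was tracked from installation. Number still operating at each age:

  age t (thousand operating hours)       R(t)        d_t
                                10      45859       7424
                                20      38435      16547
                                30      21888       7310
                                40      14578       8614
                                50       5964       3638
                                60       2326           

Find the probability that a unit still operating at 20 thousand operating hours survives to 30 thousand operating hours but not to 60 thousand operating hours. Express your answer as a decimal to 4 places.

This is the probability of reaching 30 but not 60, conditional on being operational at 20: (R(30) − R(60)) / R(20).
= (21888 − 2326) / 38435 = 19562 / 38435 = 0.508963.

0.5090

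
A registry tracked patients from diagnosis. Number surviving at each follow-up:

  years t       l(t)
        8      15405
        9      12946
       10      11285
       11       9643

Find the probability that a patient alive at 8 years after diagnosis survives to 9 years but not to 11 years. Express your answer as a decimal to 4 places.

0.2144

This is the probability of reaching 9 but not 11, conditional on being alive at 8: (l(9) − l(11)) / l(8).
= (12946 − 9643) / 15405 = 3303 / 15405 = 0.214411.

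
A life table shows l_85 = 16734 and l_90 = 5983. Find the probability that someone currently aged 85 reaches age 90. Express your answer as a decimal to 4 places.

0.3575

We want 5p85 = l_90/l_85.
The conditional survival probability is l_90/l_85 = 5983/16734 = 0.357536.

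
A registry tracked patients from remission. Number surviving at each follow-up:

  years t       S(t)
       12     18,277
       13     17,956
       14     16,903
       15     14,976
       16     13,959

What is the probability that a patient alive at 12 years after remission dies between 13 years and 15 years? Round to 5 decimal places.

This is the probability of reaching 13 but not 15, conditional on being alive at 12: (S(13) − S(15)) / S(12).
= (17,956 − 14,976) / 18,277 = 2,980 / 18,277 = 0.163046.

0.16305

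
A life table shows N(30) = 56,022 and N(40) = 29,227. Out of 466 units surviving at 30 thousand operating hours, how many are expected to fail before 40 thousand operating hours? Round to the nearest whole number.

223

The relevant probability is 1 − 29,227/56,022 = 0.478294.
Expected number = 466 × 0.478294 = 223.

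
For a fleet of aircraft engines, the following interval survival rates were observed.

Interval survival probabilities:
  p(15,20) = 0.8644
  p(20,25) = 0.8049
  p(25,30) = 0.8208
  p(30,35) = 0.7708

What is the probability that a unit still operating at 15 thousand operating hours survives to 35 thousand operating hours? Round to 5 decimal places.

Survival from 15 to 35 is the product of surviving each interval: 0.8644 × 0.8049 × 0.8208 × 0.7708.
= 0.440186.

0.44019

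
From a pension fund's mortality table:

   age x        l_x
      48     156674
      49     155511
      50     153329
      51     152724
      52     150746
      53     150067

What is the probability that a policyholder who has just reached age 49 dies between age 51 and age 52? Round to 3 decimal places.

0.013

This is the probability of reaching 51 but not 52, conditional on being alive at 49: (l_51 − l_52) / l_49.
= (152724 − 150746) / 155511 = 1978 / 155511 = 0.012719.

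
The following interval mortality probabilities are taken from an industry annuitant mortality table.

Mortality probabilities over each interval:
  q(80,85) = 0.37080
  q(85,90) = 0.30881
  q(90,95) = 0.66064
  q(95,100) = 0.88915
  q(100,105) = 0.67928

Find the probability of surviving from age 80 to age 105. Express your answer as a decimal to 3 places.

0.005

Survival from 80 to 105 is the product of surviving each interval: (1 − 0.37080) × (1 − 0.30881) × (1 − 0.66064) × (1 − 0.88915) × (1 − 0.67928).
= 0.62920 × 0.69119 × 0.33936 × 0.11085 × 0.32072 = 0.005247.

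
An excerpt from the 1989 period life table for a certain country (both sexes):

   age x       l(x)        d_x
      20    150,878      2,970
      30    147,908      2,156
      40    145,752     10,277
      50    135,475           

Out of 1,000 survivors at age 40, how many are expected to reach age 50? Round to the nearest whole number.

The relevant probability is 135,475/145,752 = 0.929490.
Expected number = 1,000 × 0.929490 = 929.

929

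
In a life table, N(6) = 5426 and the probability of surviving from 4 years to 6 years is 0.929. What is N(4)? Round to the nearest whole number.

5841

N(4) = N(6) / p = 5426 / 0.929 = 5841.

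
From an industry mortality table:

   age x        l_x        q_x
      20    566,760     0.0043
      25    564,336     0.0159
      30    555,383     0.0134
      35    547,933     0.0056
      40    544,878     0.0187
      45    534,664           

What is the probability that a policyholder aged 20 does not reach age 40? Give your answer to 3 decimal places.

0.039

P(die before 40 | alive at 20) = 1 − l_40/l_20 = 1 − 544,878/566,760 = (21,882)/566,760 = 0.038609.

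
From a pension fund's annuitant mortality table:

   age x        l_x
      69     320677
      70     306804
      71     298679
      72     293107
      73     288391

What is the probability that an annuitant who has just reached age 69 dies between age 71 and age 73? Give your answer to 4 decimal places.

0.0321

We want 2|2q69 = (l_71 − l_73)/l_69.
This is the probability of reaching 71 but not 73, conditional on being alive at 69: (l_71 − l_73) / l_69.
= (298679 − 288391) / 320677 = 10288 / 320677 = 0.032082.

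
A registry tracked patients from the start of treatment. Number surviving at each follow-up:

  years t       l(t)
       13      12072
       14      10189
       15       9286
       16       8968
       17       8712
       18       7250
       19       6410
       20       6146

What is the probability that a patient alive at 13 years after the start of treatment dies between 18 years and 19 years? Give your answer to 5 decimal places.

0.06958

This is the probability of reaching 18 but not 19, conditional on being alive at 13: (l(18) − l(19)) / l(13).
= (7250 − 6410) / 12072 = 840 / 12072 = 0.069583.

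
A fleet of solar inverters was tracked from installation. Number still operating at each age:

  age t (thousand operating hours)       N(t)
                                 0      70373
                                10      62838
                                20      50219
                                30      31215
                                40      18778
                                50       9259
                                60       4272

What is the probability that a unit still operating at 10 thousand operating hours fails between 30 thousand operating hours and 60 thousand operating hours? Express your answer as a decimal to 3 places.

This is the probability of reaching 30 but not 60, conditional on being operational at 10: (N(30) − N(60)) / N(10).
= (31215 − 4272) / 62838 = 26943 / 62838 = 0.428769.

0.429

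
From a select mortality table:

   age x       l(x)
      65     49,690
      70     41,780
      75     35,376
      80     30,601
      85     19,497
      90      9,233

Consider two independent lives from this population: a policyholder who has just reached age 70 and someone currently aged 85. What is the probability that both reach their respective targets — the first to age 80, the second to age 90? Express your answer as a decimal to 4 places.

p₁ = l(80)/l(70) = 30,601/41,780 = 0.732432; p₂ = l(90)/l(85) = 9,233/19,497 = 0.473560.
P(both) = p₁ × p₂ = 0.732432 × 0.473560 = 0.346850.

0.3469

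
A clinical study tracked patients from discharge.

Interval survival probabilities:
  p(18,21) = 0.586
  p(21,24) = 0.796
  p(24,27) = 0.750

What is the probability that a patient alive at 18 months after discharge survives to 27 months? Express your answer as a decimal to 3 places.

0.350

P(survive 18→27) = 0.586 × 0.796 × 0.750.
= 0.349842.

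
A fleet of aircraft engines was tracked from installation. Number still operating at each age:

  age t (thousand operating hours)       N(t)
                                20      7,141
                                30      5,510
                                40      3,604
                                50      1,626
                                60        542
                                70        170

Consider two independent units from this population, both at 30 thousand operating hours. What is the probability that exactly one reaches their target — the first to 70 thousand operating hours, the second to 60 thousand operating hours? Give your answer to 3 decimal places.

p₁ = N(70)/N(30) = 170/5,510 = 0.030853; p₂ = N(60)/N(30) = 542/5,510 = 0.098367.
P(exactly one) = p₁(1−p₂) + (1−p₁)p₂ = 0.027818 + 0.095332 = 0.123150.

0.123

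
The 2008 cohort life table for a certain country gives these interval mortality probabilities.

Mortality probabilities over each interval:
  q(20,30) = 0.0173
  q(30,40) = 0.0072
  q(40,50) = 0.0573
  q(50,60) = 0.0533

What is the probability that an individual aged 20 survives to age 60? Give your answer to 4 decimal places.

Chaining the interval survival probabilities: (1 − 0.0173) × (1 − 0.0072) × (1 − 0.0573) × (1 − 0.0533).
= 0.9827 × 0.9928 × 0.9427 × 0.9467 = 0.870700.

0.8707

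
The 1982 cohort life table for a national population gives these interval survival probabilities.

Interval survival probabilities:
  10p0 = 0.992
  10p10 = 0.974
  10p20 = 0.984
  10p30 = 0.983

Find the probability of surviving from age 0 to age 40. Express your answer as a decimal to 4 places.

40p0 = 0.992 × 0.974 × 0.984 × 0.983.
= 0.934586.

0.9346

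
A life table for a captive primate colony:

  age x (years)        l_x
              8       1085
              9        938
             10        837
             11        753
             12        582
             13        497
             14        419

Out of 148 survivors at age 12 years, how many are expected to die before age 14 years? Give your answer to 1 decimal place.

The relevant probability is 1 − 419/582 = 0.280069.
Expected number = 148 × 0.280069 = 41.5.

41.5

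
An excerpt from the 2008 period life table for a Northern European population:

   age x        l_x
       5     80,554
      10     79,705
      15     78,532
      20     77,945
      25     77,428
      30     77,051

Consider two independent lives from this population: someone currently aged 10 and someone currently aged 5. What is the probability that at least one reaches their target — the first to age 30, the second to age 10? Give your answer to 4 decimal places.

0.9996

p₁ = l_30/l_10 = 77,051/79,705 = 0.966702; p₂ = l_10/l_5 = 79,705/80,554 = 0.989460.
P(at least one) = 1 − (1−p₁)(1−p₂) = 1 − 0.033298 × 0.010540 = 0.999649.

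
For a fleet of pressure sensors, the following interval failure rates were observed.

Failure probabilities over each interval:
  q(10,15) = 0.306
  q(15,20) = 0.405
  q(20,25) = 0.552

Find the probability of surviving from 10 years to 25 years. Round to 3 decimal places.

P(survive 10→25) = (1 − 0.306) × (1 − 0.405) × (1 − 0.552).
= 0.694 × 0.595 × 0.448 = 0.184993.

0.185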